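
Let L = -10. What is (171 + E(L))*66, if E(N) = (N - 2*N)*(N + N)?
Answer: -1914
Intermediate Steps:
E(N) = -2*N² (E(N) = (-N)*(2*N) = -2*N²)
(171 + E(L))*66 = (171 - 2*(-10)²)*66 = (171 - 2*100)*66 = (171 - 200)*66 = -29*66 = -1914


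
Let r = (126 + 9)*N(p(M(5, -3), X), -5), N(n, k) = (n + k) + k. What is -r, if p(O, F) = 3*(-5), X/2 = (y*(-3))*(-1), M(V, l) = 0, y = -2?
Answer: 3375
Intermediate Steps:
X = -12 (X = 2*(-2*(-3)*(-1)) = 2*(6*(-1)) = 2*(-6) = -12)
p(O, F) = -15
N(n, k) = n + 2*k (N(n, k) = (k + n) + k = n + 2*k)
r = -3375 (r = (126 + 9)*(-15 + 2*(-5)) = 135*(-15 - 10) = 135*(-25) = -3375)
-r = -1*(-3375) = 3375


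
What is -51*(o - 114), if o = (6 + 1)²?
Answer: 3315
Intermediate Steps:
o = 49 (o = 7² = 49)
-51*(o - 114) = -51*(49 - 114) = -51*(-65) = 3315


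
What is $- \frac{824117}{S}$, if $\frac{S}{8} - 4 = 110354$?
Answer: $- \frac{824117}{882864} \approx -0.93346$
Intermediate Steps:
$S = 882864$ ($S = 32 + 8 \cdot 110354 = 32 + 882832 = 882864$)
$- \frac{824117}{S} = - \frac{824117}{882864}$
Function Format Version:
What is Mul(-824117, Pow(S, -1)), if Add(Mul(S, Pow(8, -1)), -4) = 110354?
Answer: Rational(-824117, 882864) ≈ -0.93346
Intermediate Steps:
S = 882864 (S = Add(32, Mul(8, 110354)) = Add(32, 882832) = 882864)
Mul(-824117, Pow(S, -1)) = Mul(-824117, Pow(882864, -1)) = Mul(-824117, Rational(1, 882864)) = Rational(-824117, 882864)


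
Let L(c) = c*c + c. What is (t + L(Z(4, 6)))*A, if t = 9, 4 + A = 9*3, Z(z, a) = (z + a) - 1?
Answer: 2277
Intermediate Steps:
Z(z, a) = -1 + a + z (Z(z, a) = (a + z) - 1 = -1 + a + z)
A = 23 (A = -4 + 9*3 = -4 + 27 = 23)
L(c) = c + c**2 (L(c) = c**2 + c = c + c**2)
(t + L(Z(4, 6)))*A = (9 + (-1 + 6 + 4)*(1 + (-1 + 6 + 4)))*23 = (9 + 9*(1 + 9))*23 = (9 + 9*10)*23 = (9 + 90)*23 = 99*23 = 2277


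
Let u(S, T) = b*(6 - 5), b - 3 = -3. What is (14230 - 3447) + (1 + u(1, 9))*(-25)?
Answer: 10758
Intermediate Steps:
b = 0 (b = 3 - 3 = 0)
u(S, T) = 0 (u(S, T) = 0*(6 - 5) = 0*1 = 0)
(14230 - 3447) + (1 + u(1, 9))*(-25) = (14230 - 3447) + (1 + 0)*(-25) = 10783 + 1*(-25) = 10783 - 25 = 10758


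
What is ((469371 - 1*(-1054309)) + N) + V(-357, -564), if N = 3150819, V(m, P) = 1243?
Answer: 4675742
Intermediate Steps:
((469371 - 1*(-1054309)) + N) + V(-357, -564) = ((469371 - 1*(-1054309)) + 3150819) + 1243 = ((469371 + 1054309) + 3150819) + 1243 = (1523680 + 3150819) + 1243 = 4674499 + 1243 = 4675742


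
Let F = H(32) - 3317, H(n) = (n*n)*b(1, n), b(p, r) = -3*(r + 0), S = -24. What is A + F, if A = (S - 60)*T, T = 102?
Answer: -110189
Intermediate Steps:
b(p, r) = -3*r
H(n) = -3*n³ (H(n) = (n*n)*(-3*n) = n²*(-3*n) = -3*n³)
F = -101621 (F = -3*32³ - 3317 = -3*32768 - 3317 = -98304 - 3317 = -101621)
A = -8568 (A = (-24 - 60)*102 = -84*102 = -8568)
A + F = -8568 - 101621 = -110189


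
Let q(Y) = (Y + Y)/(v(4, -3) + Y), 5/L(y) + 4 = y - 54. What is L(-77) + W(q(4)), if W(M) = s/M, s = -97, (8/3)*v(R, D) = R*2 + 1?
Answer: -154585/1728 ≈ -89.459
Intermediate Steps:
v(R, D) = 3/8 + 3*R/4 (v(R, D) = 3*(R*2 + 1)/8 = 3*(2*R + 1)/8 = 3*(1 + 2*R)/8 = 3/8 + 3*R/4)
L(y) = 5/(-58 + y) (L(y) = 5/(-4 + (y - 54)) = 5/(-4 + (-54 + y)) = 5/(-58 + y))
q(Y) = 2*Y/(27/8 + Y) (q(Y) = (Y + Y)/((3/8 + (¾)*4) + Y) = (2*Y)/((3/8 + 3) + Y) = (2*Y)/(27/8 + Y) = 2*Y/(27/8 + Y))
W(M) = -97/M
L(-77) + W(q(4)) = 5/(-58 - 77) - 97/(16*4/(27 + 8*4)) = 5/(-135) - 97/(16*4/(27 + 32)) = 5*(-1/135) - 97/(16*4/59) = -1/27 - 97/(16*4*(1/59)) = -1/27 - 97/64/59 = -1/27 - 97*59/64 = -1/27 - 5723/64 = -154585/1728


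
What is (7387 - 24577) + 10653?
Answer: -6537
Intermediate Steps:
(7387 - 24577) + 10653 = -17190 + 10653 = -6537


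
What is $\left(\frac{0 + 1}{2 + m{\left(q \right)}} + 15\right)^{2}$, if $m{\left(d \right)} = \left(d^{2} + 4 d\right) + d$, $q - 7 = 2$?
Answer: $\frac{3690241}{16384} \approx 225.23$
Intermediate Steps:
$q = 9$ ($q = 7 + 2 = 9$)
$m{\left(d \right)} = d^{2} + 5 d$
$\left(\frac{0 + 1}{2 + m{\left(q \right)}} + 15\right)^{2} = \left(\frac{0 + 1}{2 + 9 \left(5 + 9\right)} + 15\right)^{2} = \left(1 \frac{1}{2 + 9 \cdot 14} + 15\right)^{2} = \left(1 \frac{1}{2 + 126} + 15\right)^{2} = \left(1 \cdot \frac{1}{128} + 15\right)^{2} = \left(\frac{1}{128} + 15\right)^{2} = \left(\frac{1921}{128}\right)^{2} = \frac{3690241}{16384}$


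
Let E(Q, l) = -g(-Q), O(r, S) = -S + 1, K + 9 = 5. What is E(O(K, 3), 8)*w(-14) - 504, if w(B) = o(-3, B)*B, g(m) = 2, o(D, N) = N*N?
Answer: 4984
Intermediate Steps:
K = -4 (K = -9 + 5 = -4)
o(D, N) = N²
O(r, S) = 1 - S
w(B) = B³ (w(B) = B²*B = B³)
E(Q, l) = -2 (E(Q, l) = -1*2 = -2)
E(O(K, 3), 8)*w(-14) - 504 = -2*(-14)³ - 504 = -2*(-2744) - 504 = 5488 - 504 = 4984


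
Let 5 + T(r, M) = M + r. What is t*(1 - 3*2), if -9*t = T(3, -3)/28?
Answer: -25/252 ≈ -0.099206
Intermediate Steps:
T(r, M) = -5 + M + r (T(r, M) = -5 + (M + r) = -5 + M + r)
t = 5/252 (t = -(-5 - 3 + 3)/(9*28) = -(-5)/(9*28) = -1/9*(-5/28) = 5/252 ≈ 0.019841)
t*(1 - 3*2) = 5*(1 - 3*2)/252 = 5*(1 - 6)/252 = (5/252)*(-5) = -25/252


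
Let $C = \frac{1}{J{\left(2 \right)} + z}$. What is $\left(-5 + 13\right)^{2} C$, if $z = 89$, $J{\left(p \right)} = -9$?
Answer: $\frac{4}{5} \approx 0.8$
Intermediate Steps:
$C = \frac{1}{80}$ ($C = \frac{1}{-9 + 89} = \frac{1}{80} \approx 0.0125$)
$\left(-5 + 13\right)^{2} C = \left(-5 + 13\right)^{2} \cdot \frac{1}{80} = 8^{2} \cdot \frac{1}{80} = 64 \cdot \frac{1}{80} = \frac{4}{5}$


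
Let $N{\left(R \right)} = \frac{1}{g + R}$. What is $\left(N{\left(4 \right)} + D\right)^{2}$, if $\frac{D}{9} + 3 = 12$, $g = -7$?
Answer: $\frac{58564}{9} \approx 6507.1$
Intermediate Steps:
$N{\left(R \right)} = \frac{1}{-7 + R}$
$D = 81$ ($D = -27 + 9 \cdot 12 = -27 + 108 = 81$)
$\left(N{\left(4 \right)} + D\right)^{2} = \left(\frac{1}{-7 + 4} + 81\right)^{2} = \left(\frac{1}{-3} + 81\right)^{2} = \left(- \frac{1}{3} + 81\right)^{2} = \left(\frac{242}{3}\right)^{2} = \frac{58564}{9}$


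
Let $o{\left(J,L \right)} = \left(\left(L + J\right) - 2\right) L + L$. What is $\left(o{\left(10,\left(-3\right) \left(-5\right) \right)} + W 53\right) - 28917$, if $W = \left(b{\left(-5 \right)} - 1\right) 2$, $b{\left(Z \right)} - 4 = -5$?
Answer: $-28769$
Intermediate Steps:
$b{\left(Z \right)} = -1$ ($b{\left(Z \right)} = 4 - 5 = -1$)
$W = -4$ ($W = \left(-1 - 1\right) 2 = \left(-2\right) 2 = -4$)
$o{\left(J,L \right)} = L + L \left(-2 + J + L\right)$ ($o{\left(J,L \right)} = \left(\left(J + L\right) - 2\right) L + L = \left(-2 + J + L\right) L + L = L \left(-2 + J + L\right) + L = L + L \left(-2 + J + L\right)$)
$\left(o{\left(10,\left(-3\right) \left(-5\right) \right)} + W 53\right) - 28917 = \left(\left(-3\right) \left(-5\right) \left(-1 + 10 - -15\right) - 212\right) - 28917 = \left(15 \left(-1 + 10 + 15\right) - 212\right) - 28917 = \left(15 \cdot 24 - 212\right) - 28917 = \left(360 - 212\right) - 28917 = 148 - 28917 = -28769$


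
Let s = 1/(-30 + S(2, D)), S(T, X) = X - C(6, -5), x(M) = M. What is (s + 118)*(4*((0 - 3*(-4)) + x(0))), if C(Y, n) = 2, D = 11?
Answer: 39632/7 ≈ 5661.7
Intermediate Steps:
S(T, X) = -2 + X (S(T, X) = X - 1*2 = X - 2 = -2 + X)
s = -1/21 (s = 1/(-30 + (-2 + 11)) = 1/(-30 + 9) = 1/(-21) = -1/21 ≈ -0.047619)
(s + 118)*(4*((0 - 3*(-4)) + x(0))) = (-1/21 + 118)*(4*((0 - 3*(-4)) + 0)) = 2477*(4*((0 + 12) + 0))/21 = 2477*(4*(12 + 0))/21 = 2477*(4*12)/21 = (2477/21)*48 = 39632/7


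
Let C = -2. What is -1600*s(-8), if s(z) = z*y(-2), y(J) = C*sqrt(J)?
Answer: -25600*I*sqrt(2) ≈ -36204.0*I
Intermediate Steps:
y(J) = -2*sqrt(J)
s(z) = -2*I*z*sqrt(2) (s(z) = z*(-2*I*sqrt(2)) = -2*I*z*sqrt(2))
-1600*s(-8) = -(-3200)*I*(-8)*sqrt(2) = -25600*I*sqrt(2)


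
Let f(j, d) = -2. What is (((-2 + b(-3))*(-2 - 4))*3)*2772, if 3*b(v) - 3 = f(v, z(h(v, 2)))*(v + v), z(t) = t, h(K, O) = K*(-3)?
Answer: -149688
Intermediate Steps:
h(K, O) = -3*K
b(v) = 1 - 4*v/3 (b(v) = 1 + (-2*(v + v))/3 = 1 + (-4*v)/3 = 1 - 4*v/3)
(((-2 + b(-3))*(-2 - 4))*3)*2772 = (((-2 + (1 - 4/3*(-3)))*(-2 - 4))*3)*2772 = (((-2 + (1 + 4))*(-6))*3)*2772 = (((-2 + 5)*(-6))*3)*2772 = ((3*(-6))*3)*2772 = -18*3*2772 = -54*2772 = -149688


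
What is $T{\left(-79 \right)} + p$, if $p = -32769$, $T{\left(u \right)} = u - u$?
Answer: $-32769$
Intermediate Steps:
$T{\left(u \right)} = 0$
$T{\left(-79 \right)} + p = 0 - 32769 = -32769$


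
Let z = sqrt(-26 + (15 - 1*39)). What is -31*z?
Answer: -155*I*sqrt(2) ≈ -219.2*I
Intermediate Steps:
z = 5*I*sqrt(2) (z = sqrt(-26 + (15 - 39)) = sqrt(-26 - 24) = sqrt(-50) = 5*I*sqrt(2) ≈ 7.0711*I)
-31*z = -155*I*sqrt(2)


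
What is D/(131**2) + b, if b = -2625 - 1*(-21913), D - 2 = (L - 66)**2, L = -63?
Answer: 331018011/17161 ≈ 19289.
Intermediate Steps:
D = 16643 (D = 2 + (-63 - 66)**2 = 2 + (-129)**2 = 2 + 16641 = 16643)
b = 19288 (b = -2625 + 21913 = 19288)
D/(131**2) + b = 16643/(131**2) + 19288 = 16643/17161 + 19288 = 331018011/17161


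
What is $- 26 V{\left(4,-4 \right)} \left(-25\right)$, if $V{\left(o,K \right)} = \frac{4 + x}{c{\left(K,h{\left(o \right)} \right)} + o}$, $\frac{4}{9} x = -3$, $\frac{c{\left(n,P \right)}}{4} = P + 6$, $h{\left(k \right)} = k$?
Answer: $- \frac{325}{8} \approx -40.625$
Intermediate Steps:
$c{\left(n,P \right)} = 24 + 4 P$ ($c{\left(n,P \right)} = 4 \left(P + 6\right) = 4 \left(6 + P\right) = 24 + 4 P$)
$x = - \frac{27}{4}$ ($x = \frac{9}{4} \left(-3\right) = - \frac{27}{4} \approx -6.75$)
$V{\left(o,K \right)} = - \frac{11}{4 \left(24 + 5 o\right)}$ ($V{\left(o,K \right)} = \frac{4 - \frac{27}{4}}{\left(24 + 4 o\right) + o} = - \frac{11}{4 \left(24 + 5 o\right)}$)
$- 26 V{\left(4,-4 \right)} \left(-25\right) = - 26 \left(- \frac{11}{96 + 20 \cdot 4}\right) \left(-25\right) = - 26 \left(- \frac{11}{96 + 80}\right) \left(-25\right) = - 26 \left(- \frac{11}{176}\right) \left(-25\right) = - 26 \left(\left(-11\right) \frac{1}{176}\right) \left(-25\right) = \left(-26\right) \left(- \frac{1}{16}\right) \left(-25\right) = \frac{13}{8} \left(-25\right) = - \frac{325}{8}$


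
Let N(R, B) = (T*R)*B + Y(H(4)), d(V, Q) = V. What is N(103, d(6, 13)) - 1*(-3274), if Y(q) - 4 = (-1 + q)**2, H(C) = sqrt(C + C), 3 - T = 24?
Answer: -9691 - 4*sqrt(2) ≈ -9696.7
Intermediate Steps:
T = -21 (T = 3 - 1*24 = 3 - 24 = -21)
H(C) = sqrt(2)*sqrt(C) (H(C) = sqrt(2*C) = sqrt(2)*sqrt(C))
Y(q) = 4 + (-1 + q)**2
N(R, B) = 4 + (-1 + 2*sqrt(2))**2 - 21*B*R (N(R, B) = (-21*R)*B + (4 + (-1 + sqrt(2)*sqrt(4))**2) = -21*B*R + (4 + (-1 + sqrt(2)*2)**2) = -21*B*R + (4 + (-1 + 2*sqrt(2))**2) = 4 + (-1 + 2*sqrt(2))**2 - 21*B*R)
N(103, d(6, 13)) - 1*(-3274) = (13 - 4*sqrt(2) - 21*6*103) - 1*(-3274) = (13 - 4*sqrt(2) - 12978) + 3274 = (-12965 - 4*sqrt(2)) + 3274 = -9691 - 4*sqrt(2)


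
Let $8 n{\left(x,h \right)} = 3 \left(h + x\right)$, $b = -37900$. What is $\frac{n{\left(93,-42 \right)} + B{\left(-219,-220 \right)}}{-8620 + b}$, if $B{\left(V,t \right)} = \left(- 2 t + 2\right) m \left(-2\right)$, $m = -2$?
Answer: $- \frac{14297}{372160} \approx -0.038416$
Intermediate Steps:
$n{\left(x,h \right)} = \frac{3 h}{8} + \frac{3 x}{8}$ ($n{\left(x,h \right)} = \frac{3 \left(h + x\right)}{8} = \frac{3 h + 3 x}{8} = \frac{3 h}{8} + \frac{3 x}{8}$)
$B{\left(V,t \right)} = 8 - 8 t$ ($B{\left(V,t \right)} = \left(- 2 t + 2\right) \left(-2\right) \left(-2\right) = \left(2 - 2 t\right) \left(-2\right) \left(-2\right) = \left(-4 + 4 t\right) \left(-2\right) = 8 - 8 t$)
$\frac{n{\left(93,-42 \right)} + B{\left(-219,-220 \right)}}{-8620 + b} = \frac{\left(\frac{3}{8} \left(-42\right) + \frac{3}{8} \cdot 93\right) + \left(8 - -1760\right)}{-8620 - 37900} = \frac{\left(- \frac{63}{4} + \frac{279}{8}\right) + \left(8 + 1760\right)}{-46520} = \left(\frac{153}{8} + 1768\right) \left(- \frac{1}{46520}\right) = \frac{14297}{8} \left(- \frac{1}{46520}\right) = - \frac{14297}{372160}$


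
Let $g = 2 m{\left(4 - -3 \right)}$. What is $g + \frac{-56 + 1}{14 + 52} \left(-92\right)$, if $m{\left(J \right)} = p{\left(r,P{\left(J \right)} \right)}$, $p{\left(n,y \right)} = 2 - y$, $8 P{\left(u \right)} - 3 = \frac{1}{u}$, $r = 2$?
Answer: $\frac{3355}{42} \approx 79.881$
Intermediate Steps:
$P{\left(u \right)} = \frac{3}{8} + \frac{1}{8 u}$
$m{\left(J \right)} = 2 - \frac{1 + 3 J}{8 J}$
$g = \frac{45}{14}$ ($g = 2 \frac{-1 + 13 \left(4 - -3\right)}{8 \left(4 - -3\right)} = 2 \frac{-1 + 13 \left(4 + 3\right)}{8 \left(4 + 3\right)} = 2 \frac{-1 + 13 \cdot 7}{8 \cdot 7} = 2 \cdot \frac{1}{8} \cdot \frac{1}{7} \left(-1 + 91\right) = 2 \cdot \frac{1}{8} \cdot \frac{1}{7} \cdot 90 = 2 \cdot \frac{45}{28} = \frac{45}{14} \approx 3.2143$)
$g + \frac{-56 + 1}{14 + 52} \left(-92\right) = \frac{45}{14} + \frac{-56 + 1}{14 + 52} \left(-92\right) = \frac{45}{14} + - \frac{55}{66} \left(-92\right) = \frac{45}{14} + \left(-55\right) \frac{1}{66} \left(-92\right) = \frac{45}{14} - - \frac{230}{3} = \frac{45}{14} + \frac{230}{3} = \frac{3355}{42}$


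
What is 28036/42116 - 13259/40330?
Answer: 143068959/424634570 ≈ 0.33692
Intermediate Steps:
28036/42116 - 13259/40330 = 28036*(1/42116) - 13259*1/40330 = 7009/10529 - 13259/40330 = 143068959/424634570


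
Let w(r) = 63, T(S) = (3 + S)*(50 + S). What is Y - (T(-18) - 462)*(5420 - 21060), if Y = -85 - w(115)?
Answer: -14733028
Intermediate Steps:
Y = -148 (Y = -85 - 1*63 = -85 - 63 = -148)
Y - (T(-18) - 462)*(5420 - 21060) = -148 - ((150 + (-18)² + 53*(-18)) - 462)*(5420 - 21060) = -148 - ((150 + 324 - 954) - 462)*(-15640) = -148 - (-480 - 462)*(-15640) = -148 - (-942)*(-15640) = -148 - 1*14732880 = -148 - 14732880 = -14733028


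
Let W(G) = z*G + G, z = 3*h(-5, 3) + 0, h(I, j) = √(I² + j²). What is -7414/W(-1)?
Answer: -7414/305 + 22242*√34/305 ≈ 400.91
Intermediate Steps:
z = 3*√34 (z = 3*√((-5)² + 3²) + 0 = 3*√(25 + 9) + 0 = 3*√34 + 0 = 3*√34 ≈ 17.493)
W(G) = G + 3*G*√34 (W(G) = (3*√34)*G + G = 3*G*√34 + G = G + 3*G*√34)
-7414/W(-1) = -7414*(-1/(1 + 3*√34)) = -7414/(-1 - 3*√34)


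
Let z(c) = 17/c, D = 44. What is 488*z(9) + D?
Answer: 8692/9 ≈ 965.78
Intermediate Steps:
488*z(9) + D = 488*(17/9) + 44 = 8296/9 + 44 = 8692/9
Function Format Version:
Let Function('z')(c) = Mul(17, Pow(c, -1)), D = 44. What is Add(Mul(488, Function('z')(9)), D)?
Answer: Rational(8692, 9) ≈ 965.78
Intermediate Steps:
Add(Mul(488, Function('z')(9)), D) = Add(Mul(488, Mul(17, Pow(9, -1))), 44) = Add(Mul(488, Mul(17, Rational(1, 9))), 44) = Add(Mul(488, Rational(17, 9)), 44) = Add(Rational(8296, 9), 44) = Rational(8692, 9)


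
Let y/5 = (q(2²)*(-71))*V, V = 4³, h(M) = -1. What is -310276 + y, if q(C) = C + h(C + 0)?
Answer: -378436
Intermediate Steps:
q(C) = -1 + C (q(C) = C - 1 = -1 + C)
V = 64
y = -68160 (y = 5*(((-1 + 2²)*(-71))*64) = 5*(((-1 + 4)*(-71))*64) = 5*((3*(-71))*64) = 5*(-213*64) = 5*(-13632) = -68160)
-310276 + y = -310276 - 68160 = -378436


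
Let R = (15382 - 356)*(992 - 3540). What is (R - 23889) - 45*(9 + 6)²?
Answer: -38320262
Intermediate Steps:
R = -38286248 (R = 15026*(-2548) = -38286248)
(R - 23889) - 45*(9 + 6)² = (-38286248 - 23889) - 45*(9 + 6)² = -38310137 - 45*15² = -38310137 - 45*225 = -38310137 - 10125 = -38320262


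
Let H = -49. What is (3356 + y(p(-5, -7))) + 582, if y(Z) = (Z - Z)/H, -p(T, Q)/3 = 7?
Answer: 3938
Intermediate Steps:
p(T, Q) = -21 (p(T, Q) = -3*7 = -21)
y(Z) = 0 (y(Z) = (Z - Z)/(-49) = 0*(-1/49) = 0)
(3356 + y(p(-5, -7))) + 582 = (3356 + 0) + 582 = 3356 + 582 = 3938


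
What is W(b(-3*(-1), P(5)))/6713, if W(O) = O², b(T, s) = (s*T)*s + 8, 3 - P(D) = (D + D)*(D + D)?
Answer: 797215225/6713 ≈ 1.1876e+5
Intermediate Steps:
P(D) = 3 - 4*D² (P(D) = 3 - (D + D)*(D + D) = 3 - 2*D*2*D = 3 - 4*D²)
b(T, s) = 8 + T*s² (b(T, s) = (T*s)*s + 8 = T*s² + 8 = 8 + T*s²)
W(b(-3*(-1), P(5)))/6713 = (8 + (-3*(-1))*(3 - 4*5²)²)²/6713 = (8 + 3*(3 - 4*25)²)²*(1/6713) = (8 + 3*(3 - 100)²)²*(1/6713) = (8 + 3*(-97)²)²*(1/6713) = (8 + 3*9409)²*(1/6713) = (8 + 28227)²*(1/6713) = 28235²*(1/6713) = 797215225*(1/6713) = 797215225/6713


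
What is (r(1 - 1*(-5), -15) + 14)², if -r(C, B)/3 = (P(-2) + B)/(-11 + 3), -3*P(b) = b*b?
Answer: 3969/64 ≈ 62.016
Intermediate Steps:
P(b) = -b²/3 (P(b) = -b*b/3 = -b²/3)
r(C, B) = -½ + 3*B/8 (r(C, B) = -3*(-⅓*(-2)² + B)/(-11 + 3) = -3*(-⅓*4 + B)/(-8) = -3*(-4/3 + B)*(-1)/8 = -3*(⅙ - B/8) = -½ + 3*B/8)
(r(1 - 1*(-5), -15) + 14)² = ((-½ + (3/8)*(-15)) + 14)² = ((-½ - 45/8) + 14)² = (-49/8 + 14)² = (63/8)² = 3969/64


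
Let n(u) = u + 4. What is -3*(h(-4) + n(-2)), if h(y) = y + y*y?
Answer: -42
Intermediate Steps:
h(y) = y + y**2
n(u) = 4 + u
-3*(h(-4) + n(-2)) = -3*(-4*(1 - 4) + (4 - 2)) = -3*(-4*(-3) + 2) = -3*(12 + 2) = -3*14 = -42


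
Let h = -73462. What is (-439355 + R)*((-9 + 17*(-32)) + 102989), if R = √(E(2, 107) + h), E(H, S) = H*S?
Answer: -45005768780 + 409744*I*√4578 ≈ -4.5006e+10 + 2.7724e+7*I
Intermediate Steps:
R = 4*I*√4578 (R = √(2*107 - 73462) = √(214 - 73462) = √(-73248) = 4*I*√4578 ≈ 270.64*I)
(-439355 + R)*((-9 + 17*(-32)) + 102989) = (-439355 + 4*I*√4578)*((-9 + 17*(-32)) + 102989) = (-439355 + 4*I*√4578)*((-9 - 544) + 102989) = (-439355 + 4*I*√4578)*(-553 + 102989) = (-439355 + 4*I*√4578)*102436 = -45005768780 + 409744*I*√4578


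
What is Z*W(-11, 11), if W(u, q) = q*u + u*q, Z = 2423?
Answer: -586366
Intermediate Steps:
W(u, q) = 2*q*u (W(u, q) = q*u + q*u = 2*q*u)
Z*W(-11, 11) = 2423*(2*11*(-11)) = 2423*(-242) = -586366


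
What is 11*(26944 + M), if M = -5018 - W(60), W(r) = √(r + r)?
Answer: 241186 - 22*√30 ≈ 2.4107e+5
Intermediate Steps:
W(r) = √2*√r (W(r) = √(2*r) = √2*√r)
M = -5018 - 2*√30 (M = -5018 - √2*√60 = -5018 - √2*2*√15 = -5018 - 2*√30 ≈ -5029.0)
11*(26944 + M) = 11*(26944 + (-5018 - 2*√30)) = 11*(21926 - 2*√30) = 241186 - 22*√30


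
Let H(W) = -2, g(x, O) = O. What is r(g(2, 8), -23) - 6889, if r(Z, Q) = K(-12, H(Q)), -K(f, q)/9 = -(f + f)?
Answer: -7105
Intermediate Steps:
K(f, q) = 18*f (K(f, q) = -(-9)*(f + f) = -(-9)*2*f = -(-18)*f = 18*f)
r(Z, Q) = -216 (r(Z, Q) = 18*(-12) = -216)
r(g(2, 8), -23) - 6889 = -216 - 6889 = -7105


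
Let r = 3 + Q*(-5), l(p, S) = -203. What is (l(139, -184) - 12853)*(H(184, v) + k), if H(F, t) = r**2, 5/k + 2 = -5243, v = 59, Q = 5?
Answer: -6628727040/1049 ≈ -6.3191e+6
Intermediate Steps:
k = -1/1049 (k = 5/(-2 - 5243) = 5/(-5245) = 5*(-1/5245) = -1/1049 ≈ -0.00095329)
r = -22 (r = 3 + 5*(-5) = 3 - 25 = -22)
H(F, t) = 484 (H(F, t) = (-22)**2 = 484)
(l(139, -184) - 12853)*(H(184, v) + k) = (-203 - 12853)*(484 - 1/1049) = -13056*507715/1049 = -6628727040/1049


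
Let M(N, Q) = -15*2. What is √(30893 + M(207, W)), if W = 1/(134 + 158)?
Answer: √30863 ≈ 175.68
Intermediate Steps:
W = 1/292 ≈ 0.0034247
M(N, Q) = -30
√(30893 + M(207, W)) = √(30893 - 30) = √30863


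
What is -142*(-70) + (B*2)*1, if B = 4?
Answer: 9948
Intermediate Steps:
-142*(-70) + (B*2)*1 = -142*(-70) + (4*2)*1 = 9940 + 8*1 = 9940 + 8 = 9948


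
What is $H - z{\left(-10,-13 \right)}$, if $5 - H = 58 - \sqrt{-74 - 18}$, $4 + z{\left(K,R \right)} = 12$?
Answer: $-61 + 2 i \sqrt{23} \approx -61.0 + 9.5917 i$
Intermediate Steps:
$z{\left(K,R \right)} = 8$ ($z{\left(K,R \right)} = -4 + 12 = 8$)
$H = -53 + 2 i \sqrt{23}$ ($H = 5 - \left(58 - \sqrt{-74 - 18}\right) = 5 - \left(58 - \sqrt{-92}\right) = 5 - \left(58 - 2 i \sqrt{23}\right) = -53 + 2 i \sqrt{23} \approx -53.0 + 9.5917 i$)
$H - z{\left(-10,-13 \right)} = \left(-53 + 2 i \sqrt{23}\right) - 8 = -61 + 2 i \sqrt{23}$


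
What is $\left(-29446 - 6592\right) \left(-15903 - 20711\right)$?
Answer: $1319495332$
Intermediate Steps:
$\left(-29446 - 6592\right) \left(-15903 - 20711\right) = \left(-29446 - 6592\right) \left(-36614\right) = \left(-36038\right) \left(-36614\right) = 1319495332$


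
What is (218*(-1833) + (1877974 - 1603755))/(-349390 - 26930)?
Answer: 25075/75264 ≈ 0.33316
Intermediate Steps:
(218*(-1833) + (1877974 - 1603755))/(-349390 - 26930) = (-399594 + 274219)/(-376320) = -125375*(-1/376320) = 25075/75264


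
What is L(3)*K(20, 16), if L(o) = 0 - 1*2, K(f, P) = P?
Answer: -32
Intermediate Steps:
L(o) = -2 (L(o) = 0 - 2 = -2)
L(3)*K(20, 16) = -2*16 = -32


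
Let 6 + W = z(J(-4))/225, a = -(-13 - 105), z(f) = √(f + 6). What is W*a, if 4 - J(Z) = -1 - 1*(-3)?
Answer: -708 + 236*√2/225 ≈ -706.52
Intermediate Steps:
J(Z) = 2 (J(Z) = 4 - (-1 - 1*(-3)) = 4 - (-1 + 3) = 4 - 1*2 = 4 - 2 = 2)
z(f) = √(6 + f)
a = 118 (a = -1*(-118) = 118)
W = -6 + 2*√2/225 (W = -6 + √(6 + 2)/225 = -6 + √8*(1/225) = -6 + (2*√2)*(1/225) = -6 + 2*√2/225 ≈ -5.9874)
W*a = (-6 + 2*√2/225)*118 = -708 + 236*√2/225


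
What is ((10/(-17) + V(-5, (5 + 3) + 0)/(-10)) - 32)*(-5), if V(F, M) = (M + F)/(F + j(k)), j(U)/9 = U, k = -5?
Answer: 276949/1700 ≈ 162.91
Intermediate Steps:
j(U) = 9*U
V(F, M) = (F + M)/(-45 + F) (V(F, M) = (M + F)/(F + 9*(-5)) = (F + M)/(F - 45) = (F + M)/(-45 + F))
((10/(-17) + V(-5, (5 + 3) + 0)/(-10)) - 32)*(-5) = ((10/(-17) + ((-5 + ((5 + 3) + 0))/(-45 - 5))/(-10)) - 32)*(-5) = ((10*(-1/17) + ((-5 + (8 + 0))/(-50))*(-⅒)) - 32)*(-5) = ((-10/17 - (-5 + 8)/50*(-⅒)) - 32)*(-5) = ((-10/17 - 1/50*3*(-⅒)) - 32)*(-5) = ((-10/17 - 3/50*(-⅒)) - 32)*(-5) = ((-10/17 + 3/500) - 32)*(-5) = (-4949/8500 - 32)*(-5) = -276949/8500*(-5) = 276949/1700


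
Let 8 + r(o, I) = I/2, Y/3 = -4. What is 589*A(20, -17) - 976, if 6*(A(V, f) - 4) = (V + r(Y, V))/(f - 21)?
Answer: 7939/6 ≈ 1323.2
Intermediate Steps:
Y = -12 (Y = 3*(-4) = -12)
r(o, I) = -8 + I/2
A(V, f) = 4 + (-8 + 3*V/2)/(6*(-21 + f)) (A(V, f) = 4 + ((V + (-8 + V/2))/(f - 21))/6 = 4 + ((-8 + 3*V/2)/(-21 + f))/6 = 4 + (-8 + 3*V/2)/(6*(-21 + f)))
589*A(20, -17) - 976 = 589*((-1024 + 3*20 + 48*(-17))/(12*(-21 - 17))) - 976 = 589*((1/12)*(-1024 + 60 - 816)/(-38)) - 976 = 589*((1/12)*(-1/38)*(-1780)) - 976 = 589*(445/114) - 976 = 13795/6 - 976 = 7939/6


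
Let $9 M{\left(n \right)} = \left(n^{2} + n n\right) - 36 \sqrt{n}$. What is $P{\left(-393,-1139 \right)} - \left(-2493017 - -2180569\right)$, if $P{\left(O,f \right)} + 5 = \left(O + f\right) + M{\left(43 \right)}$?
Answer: $\frac{2801897}{9} - 4 \sqrt{43} \approx 3.113 \cdot 10^{5}$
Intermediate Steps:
$M{\left(n \right)} = - 4 \sqrt{n} + \frac{2 n^{2}}{9}$ ($M{\left(n \right)} = \frac{\left(n^{2} + n n\right) - 36 \sqrt{n}}{9} = \frac{\left(n^{2} + n^{2}\right) - 36 \sqrt{n}}{9} = \frac{2 n^{2} - 36 \sqrt{n}}{9} = \frac{- 36 \sqrt{n} + 2 n^{2}}{9} = - 4 \sqrt{n} + \frac{2 n^{2}}{9}$)
$P{\left(O,f \right)} = \frac{3653}{9} + O + f - 4 \sqrt{43}$ ($P{\left(O,f \right)} = -5 + \left(\left(O + f\right) + \left(- 4 \sqrt{43} + \frac{2 \cdot 43^{2}}{9}\right)\right) = -5 + \left(\left(O + f\right) + \left(- 4 \sqrt{43} + \frac{2}{9} \cdot 1849\right)\right) = -5 + \left(\left(O + f\right) + \left(- 4 \sqrt{43} + \frac{3698}{9}\right)\right) = -5 + \left(\left(O + f\right) + \left(\frac{3698}{9} - 4 \sqrt{43}\right)\right) = -5 + \left(\frac{3698}{9} + O + f - 4 \sqrt{43}\right) = \frac{3653}{9} + O + f - 4 \sqrt{43}$)
$P{\left(-393,-1139 \right)} - \left(-2493017 - -2180569\right) = \left(\frac{3653}{9} - 393 - 1139 - 4 \sqrt{43}\right) - \left(-2493017 - -2180569\right) = \left(- \frac{10135}{9} - 4 \sqrt{43}\right) - \left(-2493017 + 2180569\right) = \left(- \frac{10135}{9} - 4 \sqrt{43}\right) - -312448 = \left(- \frac{10135}{9} - 4 \sqrt{43}\right) + 312448 = \frac{2801897}{9} - 4 \sqrt{43}$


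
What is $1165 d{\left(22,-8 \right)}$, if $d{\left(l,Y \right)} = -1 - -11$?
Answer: $11650$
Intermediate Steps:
$d{\left(l,Y \right)} = 10$ ($d{\left(l,Y \right)} = -1 + 11 = 10$)
$1165 d{\left(22,-8 \right)} = 1165 \cdot 10 = 11650$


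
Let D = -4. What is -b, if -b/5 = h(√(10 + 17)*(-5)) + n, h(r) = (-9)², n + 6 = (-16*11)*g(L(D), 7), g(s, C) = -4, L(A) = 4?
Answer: 3895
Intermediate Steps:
n = 698 (n = -6 - 16*11*(-4) = -6 - 176*(-4) = -6 + 704 = 698)
h(r) = 81
b = -3895 (b = -5*(81 + 698) = -5*779 = -3895)
-b = -1*(-3895) = 3895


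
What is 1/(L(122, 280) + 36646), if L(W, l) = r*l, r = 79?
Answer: 1/58766 ≈ 1.7017e-5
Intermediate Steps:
L(W, l) = 79*l
1/(L(122, 280) + 36646) = 1/(79*280 + 36646) = 1/(22120 + 36646) = 1/58766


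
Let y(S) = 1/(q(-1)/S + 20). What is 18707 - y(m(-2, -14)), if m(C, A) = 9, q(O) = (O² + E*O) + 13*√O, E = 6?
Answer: 576061783/30794 + 117*I/30794 ≈ 18707.0 + 0.0037994*I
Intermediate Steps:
q(O) = O² + 6*O + 13*√O (q(O) = (O² + 6*O) + 13*√O = O² + 6*O + 13*√O)
y(S) = 1/(20 + (-5 + 13*I)/S) (y(S) = 1/(((-1)² + 6*(-1) + 13*√(-1))/S + 20) = 1/((1 - 6 + 13*I)/S + 20) = 1/((-5 + 13*I)/S + 20) = 1/(20 + (-5 + 13*I)/S))
18707 - y(m(-2, -14)) = 18707 - 9/(-5 + 13*I + 20*9) = 18707 - 9/(-5 + 13*I + 180) = 18707 - 9/(175 + 13*I) = 18707 - 9*(175 - 13*I)/30794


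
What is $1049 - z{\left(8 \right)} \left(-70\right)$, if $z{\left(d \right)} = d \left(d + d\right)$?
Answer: $10009$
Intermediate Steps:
$z{\left(d \right)} = 2 d^{2}$ ($z{\left(d \right)} = d 2 d = 2 d^{2}$)
$1049 - z{\left(8 \right)} \left(-70\right) = 1049 - 2 \cdot 8^{2} \left(-70\right) = 1049 - 2 \cdot 64 \left(-70\right) = 1049 - 128 \left(-70\right) = 1049 - -8960 = 1049 + 8960 = 10009$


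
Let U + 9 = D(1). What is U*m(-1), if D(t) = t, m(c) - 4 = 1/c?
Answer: -24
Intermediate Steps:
m(c) = 4 + 1/c
U = -8 (U = -9 + 1 = -8)
U*m(-1) = -8*(4 + 1/(-1)) = -8*(4 - 1) = -8*3 = -24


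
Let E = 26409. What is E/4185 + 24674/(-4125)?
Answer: 126143/383625 ≈ 0.32882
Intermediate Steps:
E/4185 + 24674/(-4125) = 26409/4185 + 24674/(-4125) = 26409*(1/4185) + 24674*(-1/4125) = 8803/1395 - 24674/4125 = 126143/383625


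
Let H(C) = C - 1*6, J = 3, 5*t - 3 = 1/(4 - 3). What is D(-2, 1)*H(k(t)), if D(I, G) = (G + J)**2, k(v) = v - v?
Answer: -96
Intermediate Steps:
t = 4/5 (t = 3/5 + 1/(5*(4 - 3)) = 3/5 + (1/5)/1 = 3/5 + (1/5)*1 = 3/5 + 1/5 = 4/5 ≈ 0.80000)
k(v) = 0
H(C) = -6 + C (H(C) = C - 6 = -6 + C)
D(I, G) = (3 + G)**2 (D(I, G) = (G + 3)**2 = (3 + G)**2)
D(-2, 1)*H(k(t)) = (3 + 1)**2*(-6 + 0) = 4**2*(-6) = 16*(-6) = -96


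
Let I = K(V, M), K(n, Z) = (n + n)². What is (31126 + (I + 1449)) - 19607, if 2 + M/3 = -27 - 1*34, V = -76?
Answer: 36072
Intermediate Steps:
M = -189 (M = -6 + 3*(-27 - 1*34) = -6 + 3*(-27 - 34) = -6 + 3*(-61) = -6 - 183 = -189)
K(n, Z) = 4*n² (K(n, Z) = (2*n)² = 4*n²)
I = 23104 (I = 4*(-76)² = 4*5776 = 23104)
(31126 + (I + 1449)) - 19607 = (31126 + (23104 + 1449)) - 19607 = (31126 + 24553) - 19607 = 55679 - 19607 = 36072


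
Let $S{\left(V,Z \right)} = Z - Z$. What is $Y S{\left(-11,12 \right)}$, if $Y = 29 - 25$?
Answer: $0$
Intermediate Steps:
$Y = 4$
$S{\left(V,Z \right)} = 0$
$Y S{\left(-11,12 \right)} = 4 \cdot 0 = 0$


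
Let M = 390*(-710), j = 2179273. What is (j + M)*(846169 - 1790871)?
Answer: -1797175577846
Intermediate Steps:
M = -276900
(j + M)*(846169 - 1790871) = (2179273 - 276900)*(846169 - 1790871) = 1902373*(-944702) = -1797175577846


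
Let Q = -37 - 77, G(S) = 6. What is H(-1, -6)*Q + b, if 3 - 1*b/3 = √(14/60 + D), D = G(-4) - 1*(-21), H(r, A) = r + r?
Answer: 237 - √24510/10 ≈ 221.34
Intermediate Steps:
H(r, A) = 2*r
Q = -114
D = 27 (D = 6 - 1*(-21) = 6 + 21 = 27)
b = 9 - √24510/10 (b = 9 - 3*√(14/60 + 27) = 9 - 3*√(14*(1/60) + 27) = 9 - 3*√(7/30 + 27) = 9 - √24510/10 ≈ -6.6557)
H(-1, -6)*Q + b = (2*(-1))*(-114) + (9 - √24510/10) = -2*(-114) + (9 - √24510/10) = 228 + (9 - √24510/10) = 237 - √24510/10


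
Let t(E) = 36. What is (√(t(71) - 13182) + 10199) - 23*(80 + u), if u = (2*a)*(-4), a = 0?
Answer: 8359 + I*√13146 ≈ 8359.0 + 114.66*I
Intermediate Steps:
u = 0 (u = (2*0)*(-4) = 0*(-4) = 0)
(√(t(71) - 13182) + 10199) - 23*(80 + u) = (√(36 - 13182) + 10199) - 23*(80 + 0) = (√(-13146) + 10199) - 23*80 = (I*√13146 + 10199) - 1840 = (10199 + I*√13146) - 1840 = 8359 + I*√13146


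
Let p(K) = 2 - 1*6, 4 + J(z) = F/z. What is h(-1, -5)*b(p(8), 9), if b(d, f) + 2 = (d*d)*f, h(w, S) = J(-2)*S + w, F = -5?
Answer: 923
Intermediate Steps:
J(z) = -4 - 5/z
p(K) = -4 (p(K) = 2 - 6 = -4)
h(w, S) = w - 3*S/2 (h(w, S) = (-4 - 5/(-2))*S + w = (-4 - 5*(-1/2))*S + w = (-4 + 5/2)*S + w = -3*S/2 + w = w - 3*S/2)
b(d, f) = -2 + f*d**2 (b(d, f) = -2 + (d*d)*f = -2 + d**2*f = -2 + f*d**2)
h(-1, -5)*b(p(8), 9) = (-1 - 3/2*(-5))*(-2 + 9*(-4)**2) = (-1 + 15/2)*(-2 + 9*16) = 13*(-2 + 144)/2 = (13/2)*142 = 923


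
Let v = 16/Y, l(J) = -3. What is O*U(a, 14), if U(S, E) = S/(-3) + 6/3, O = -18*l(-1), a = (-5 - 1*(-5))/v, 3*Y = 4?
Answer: 108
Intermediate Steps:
Y = 4/3 (Y = (⅓)*4 = 4/3 ≈ 1.3333)
v = 12 (v = 16/(4/3) = 16*(¾) = 12)
a = 0 (a = (-5 - 1*(-5))/12 = (-5 + 5)*(1/12) = 0*(1/12) = 0)
O = 54 (O = -18*(-3) = 54)
U(S, E) = 2 - S/3 (U(S, E) = S*(-⅓) + 6*(⅓) = -S/3 + 2 = 2 - S/3)
O*U(a, 14) = 54*(2 - ⅓*0) = 54*(2 + 0) = 54*2 = 108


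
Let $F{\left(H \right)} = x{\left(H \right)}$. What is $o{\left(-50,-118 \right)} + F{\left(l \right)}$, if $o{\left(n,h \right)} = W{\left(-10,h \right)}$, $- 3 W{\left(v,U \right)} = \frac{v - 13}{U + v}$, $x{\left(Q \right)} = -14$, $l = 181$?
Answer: $- \frac{5399}{384} \approx -14.06$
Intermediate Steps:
$F{\left(H \right)} = -14$
$W{\left(v,U \right)} = - \frac{-13 + v}{3 \left(U + v\right)}$ ($W{\left(v,U \right)} = - \frac{\left(v - 13\right) \frac{1}{U + v}}{3} = - \frac{\left(-13 + v\right) \frac{1}{U + v}}{3} = - \frac{\frac{1}{U + v} \left(-13 + v\right)}{3} = - \frac{-13 + v}{3 \left(U + v\right)}$)
$o{\left(n,h \right)} = \frac{23}{3 \left(-10 + h\right)}$ ($o{\left(n,h \right)} = \frac{13 - -10}{3 \left(h - 10\right)} = \frac{13 + 10}{3 \left(-10 + h\right)} = \frac{1}{3} \frac{1}{-10 + h} 23 = \frac{23}{3 \left(-10 + h\right)}$)
$o{\left(-50,-118 \right)} + F{\left(l \right)} = \frac{23}{3 \left(-10 - 118\right)} - 14 = \frac{23}{3 \left(-128\right)} - 14 = \frac{23}{3} \left(- \frac{1}{128}\right) - 14 = - \frac{23}{384} - 14 = - \frac{5399}{384}$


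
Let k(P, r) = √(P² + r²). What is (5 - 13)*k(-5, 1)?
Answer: -8*√26 ≈ -40.792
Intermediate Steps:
(5 - 13)*k(-5, 1) = (5 - 13)*√((-5)² + 1²) = -8*√(25 + 1) = -8*√26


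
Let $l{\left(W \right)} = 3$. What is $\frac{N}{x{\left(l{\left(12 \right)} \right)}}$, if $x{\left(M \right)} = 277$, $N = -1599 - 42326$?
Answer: $- \frac{43925}{277} \approx -158.57$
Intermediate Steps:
$N = -43925$
$\frac{N}{x{\left(l{\left(12 \right)} \right)}} = - \frac{43925}{277}$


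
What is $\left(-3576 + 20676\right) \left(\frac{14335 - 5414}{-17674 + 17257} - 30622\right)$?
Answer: $- \frac{72836281500}{139} \approx -5.24 \cdot 10^{8}$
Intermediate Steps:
$\left(-3576 + 20676\right) \left(\frac{14335 - 5414}{-17674 + 17257} - 30622\right) = 17100 \left(\frac{8921}{-417} - 30622\right) = 17100 \left(8921 \left(- \frac{1}{417}\right) - 30622\right) = 17100 \left(- \frac{8921}{417} - 30622\right) = 17100 \left(- \frac{12778295}{417}\right) = - \frac{72836281500}{139}$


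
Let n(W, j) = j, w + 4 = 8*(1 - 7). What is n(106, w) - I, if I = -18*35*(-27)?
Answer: -17062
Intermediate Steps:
w = -52 (w = -4 + 8*(1 - 7) = -4 + 8*(-6) = -4 - 48 = -52)
I = 17010 (I = -630*(-27) = 17010)
n(106, w) - I = -52 - 1*17010 = -52 - 17010 = -17062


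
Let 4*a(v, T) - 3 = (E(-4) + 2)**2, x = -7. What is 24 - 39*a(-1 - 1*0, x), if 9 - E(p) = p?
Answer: -2199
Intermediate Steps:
E(p) = 9 - p
a(v, T) = 57 (a(v, T) = 3/4 + ((9 - 1*(-4)) + 2)**2/4 = 3/4 + ((9 + 4) + 2)**2/4 = 3/4 + (13 + 2)**2/4 = 3/4 + (1/4)*15**2 = 3/4 + (1/4)*225 = 3/4 + 225/4 = 57)
24 - 39*a(-1 - 1*0, x) = 24 - 39*57 = 24 - 2223 = -2199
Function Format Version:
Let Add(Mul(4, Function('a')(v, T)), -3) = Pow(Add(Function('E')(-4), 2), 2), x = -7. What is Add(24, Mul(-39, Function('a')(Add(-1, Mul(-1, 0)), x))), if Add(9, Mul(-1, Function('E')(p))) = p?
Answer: -2199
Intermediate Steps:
Function('E')(p) = Add(9, Mul(-1, p))
Function('a')(v, T) = 57 (Function('a')(v, T) = Add(Rational(3, 4), Mul(Rational(1, 4), Pow(Add(Add(9, Mul(-1, -4)), 2), 2))) = Add(Rational(3, 4), Mul(Rational(1, 4), Pow(Add(Add(9, 4), 2), 2))) = Add(Rational(3, 4), Mul(Rational(1, 4), Pow(Add(13, 2), 2))) = Add(Rational(3, 4), Mul(Rational(1, 4), Pow(15, 2))) = Add(Rational(3, 4), Mul(Rational(1, 4), 225)) = Add(Rational(3, 4), Rational(225, 4)) = 57)
Add(24, Mul(-39, Function('a')(Add(-1, Mul(-1, 0)), x))) = Add(24, Mul(-39, 57)) = Add(24, -2223) = -2199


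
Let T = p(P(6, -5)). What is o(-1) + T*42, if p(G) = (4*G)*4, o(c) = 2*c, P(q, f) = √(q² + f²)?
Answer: -2 + 672*√61 ≈ 5246.5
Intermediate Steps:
P(q, f) = √(f² + q²)
p(G) = 16*G
T = 16*√61 (T = 16*√((-5)² + 6²) = 16*√(25 + 36) = 16*√61 ≈ 124.96)
o(-1) + T*42 = 2*(-1) + (16*√61)*42 = -2 + 672*√61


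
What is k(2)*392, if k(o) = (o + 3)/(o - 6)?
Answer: -490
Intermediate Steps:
k(o) = (3 + o)/(-6 + o)
k(2)*392 = ((3 + 2)/(-6 + 2))*392 = (5/(-4))*392 = -1/4*5*392 = -5/4*392 = -490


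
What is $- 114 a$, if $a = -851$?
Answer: $97014$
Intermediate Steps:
$- 114 a = \left(-114\right) \left(-851\right) = 97014$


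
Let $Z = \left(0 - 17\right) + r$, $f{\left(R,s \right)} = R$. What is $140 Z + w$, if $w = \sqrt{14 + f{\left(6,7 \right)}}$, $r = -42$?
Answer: $-8260 + 2 \sqrt{5} \approx -8255.5$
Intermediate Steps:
$Z = -59$ ($Z = \left(0 - 17\right) - 42 = -17 - 42 = -59$)
$w = 2 \sqrt{5}$ ($w = \sqrt{14 + 6} = \sqrt{20} = 2 \sqrt{5} \approx 4.4721$)
$140 Z + w = 140 \left(-59\right) + 2 \sqrt{5} = -8260 + 2 \sqrt{5}$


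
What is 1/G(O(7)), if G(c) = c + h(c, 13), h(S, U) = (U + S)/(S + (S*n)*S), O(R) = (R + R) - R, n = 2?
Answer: 21/151 ≈ 0.13907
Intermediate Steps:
O(R) = R (O(R) = 2*R - R = R)
h(S, U) = (S + U)/(S + 2*S**2) (h(S, U) = (U + S)/(S + (S*2)*S) = (S + U)/(S + (2*S)*S) = (S + U)/(S + 2*S**2))
G(c) = c + (13 + c)/(c*(1 + 2*c)) (G(c) = c + (c + 13)/(c*(1 + 2*c)) = c + (13 + c)/(c*(1 + 2*c)))
1/G(O(7)) = 1/((13 + 7 + 7**2*(1 + 2*7))/(7*(1 + 2*7))) = 1/((13 + 7 + 49*(1 + 14))/(7*(1 + 14))) = 1/((1/7)*(13 + 7 + 49*15)/15) = 1/((1/7)*(1/15)*(13 + 7 + 735)) = 1/((1/7)*(1/15)*755) = 1/(151/21) = 21/151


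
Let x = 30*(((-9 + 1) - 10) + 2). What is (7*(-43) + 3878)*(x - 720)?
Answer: -4292400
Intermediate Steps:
x = -480 (x = 30*((-8 - 10) + 2) = 30*(-18 + 2) = 30*(-16) = -480)
(7*(-43) + 3878)*(x - 720) = (7*(-43) + 3878)*(-480 - 720) = (-301 + 3878)*(-1200) = 3577*(-1200) = -4292400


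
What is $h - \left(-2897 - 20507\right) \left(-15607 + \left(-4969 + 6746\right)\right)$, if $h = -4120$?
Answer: $-323681440$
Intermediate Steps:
$h - \left(-2897 - 20507\right) \left(-15607 + \left(-4969 + 6746\right)\right) = -4120 - \left(-2897 - 20507\right) \left(-15607 + \left(-4969 + 6746\right)\right) = -4120 - - 23404 \left(-15607 + 1777\right) = -4120 - \left(-23404\right) \left(-13830\right) = -4120 - 323677320 = -323681440$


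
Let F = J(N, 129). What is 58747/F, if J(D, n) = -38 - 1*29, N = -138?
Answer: -58747/67 ≈ -876.82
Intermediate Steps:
J(D, n) = -67 (J(D, n) = -38 - 29 = -67)
F = -67
58747/F = 58747/(-67) = 58747*(-1/67) = -58747/67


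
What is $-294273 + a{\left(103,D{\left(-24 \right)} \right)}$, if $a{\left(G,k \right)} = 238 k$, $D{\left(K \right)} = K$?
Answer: $-299985$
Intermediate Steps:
$-294273 + a{\left(103,D{\left(-24 \right)} \right)} = -294273 + 238 \left(-24\right) = -294273 - 5712 = -299985$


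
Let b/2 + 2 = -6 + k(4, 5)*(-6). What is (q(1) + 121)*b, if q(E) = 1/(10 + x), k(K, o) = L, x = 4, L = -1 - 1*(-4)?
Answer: -44070/7 ≈ -6295.7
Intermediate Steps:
L = 3 (L = -1 + 4 = 3)
k(K, o) = 3
q(E) = 1/14 (q(E) = 1/(10 + 4) = 1/14)
b = -52 (b = -4 + 2*(-6 + 3*(-6)) = -4 + 2*(-6 - 18) = -4 + 2*(-24) = -4 - 48 = -52)
(q(1) + 121)*b = (1/14 + 121)*(-52) = (1695/14)*(-52) = -44070/7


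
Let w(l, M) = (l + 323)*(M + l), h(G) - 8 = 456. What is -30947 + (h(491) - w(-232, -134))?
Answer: 2823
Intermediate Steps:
h(G) = 464 (h(G) = 8 + 456 = 464)
w(l, M) = (323 + l)*(M + l)
-30947 + (h(491) - w(-232, -134)) = -30947 + (464 - ((-232)² + 323*(-134) + 323*(-232) - 134*(-232))) = -30947 + (464 - (53824 - 43282 - 74936 + 31088)) = -30947 + (464 - 1*(-33306)) = -30947 + (464 + 33306) = -30947 + 33770 = 2823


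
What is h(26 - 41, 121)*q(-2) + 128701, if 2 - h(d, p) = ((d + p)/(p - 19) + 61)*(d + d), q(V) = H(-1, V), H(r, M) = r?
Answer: 2156243/17 ≈ 1.2684e+5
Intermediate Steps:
q(V) = -1
h(d, p) = 2 - 2*d*(61 + (d + p)/(-19 + p)) (h(d, p) = 2 - ((d + p)/(p - 19) + 61)*(d + d) = 2 - ((d + p)/(-19 + p) + 61)*2*d = 2 - (61 + (d + p)/(-19 + p))*2*d = 2 - 2*d*(61 + (d + p)/(-19 + p)))
h(26 - 41, 121)*q(-2) + 128701 = (2*(-19 + 121 - (26 - 41)² + 1159*(26 - 41) - 62*(26 - 41)*121)/(-19 + 121))*(-1) + 128701 = (2*(-19 + 121 - 1*(-15)² + 1159*(-15) - 62*(-15)*121)/102)*(-1) + 128701 = (2*(1/102)*(-19 + 121 - 1*225 - 17385 + 112530))*(-1) + 128701 = (2*(1/102)*(-19 + 121 - 225 - 17385 + 112530))*(-1) + 128701 = (2*(1/102)*95022)*(-1) + 128701 = (31674/17)*(-1) + 128701 = -31674/17 + 128701 = 2156243/17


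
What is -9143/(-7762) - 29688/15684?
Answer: -7253287/10144934 ≈ -0.71497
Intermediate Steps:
-9143/(-7762) - 29688/15684 = -9143*(-1/7762) - 29688*1/15684 = 9143/7762 - 2474/1307 = -7253287/10144934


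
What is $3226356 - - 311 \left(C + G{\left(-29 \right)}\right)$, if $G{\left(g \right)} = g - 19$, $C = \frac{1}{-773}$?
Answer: $\frac{2482433533}{773} \approx 3.2114 \cdot 10^{6}$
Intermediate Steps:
$C = - \frac{1}{773} \approx -0.0012937$
$G{\left(g \right)} = -19 + g$
$3226356 - - 311 \left(C + G{\left(-29 \right)}\right) = 3226356 - - 311 \left(- \frac{1}{773} - 48\right) = 3226356 - \left(-311\right) \left(- \frac{37105}{773}\right) = 3226356 - \frac{11539655}{773} = \frac{2482433533}{773}$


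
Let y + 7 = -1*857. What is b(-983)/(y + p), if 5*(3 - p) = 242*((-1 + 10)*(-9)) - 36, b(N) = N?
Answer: -4915/15333 ≈ -0.32055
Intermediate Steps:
y = -864 (y = -7 - 1*857 = -7 - 857 = -864)
p = 19653/5 (p = 3 - (242*((-1 + 10)*(-9)) - 36)/5 = 3 - (242*(9*(-9)) - 36)/5 = 3 - (242*(-81) - 36)/5 = 3 - (-19602 - 36)/5 = 3 - ⅕*(-19638) = 3 + 19638/5 = 19653/5 ≈ 3930.6)
b(-983)/(y + p) = -983/(-864 + 19653/5) = -983/15333/5 = -983*5/15333 = -4915/15333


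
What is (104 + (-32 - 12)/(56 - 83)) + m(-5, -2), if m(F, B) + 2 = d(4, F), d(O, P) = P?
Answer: 2663/27 ≈ 98.630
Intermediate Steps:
m(F, B) = -2 + F
(104 + (-32 - 12)/(56 - 83)) + m(-5, -2) = (104 + (-32 - 12)/(56 - 83)) + (-2 - 5) = (104 - 44/(-27)) - 7 = (104 - 44*(-1/27)) - 7 = (104 + 44/27) - 7 = 2852/27 - 7 = 2663/27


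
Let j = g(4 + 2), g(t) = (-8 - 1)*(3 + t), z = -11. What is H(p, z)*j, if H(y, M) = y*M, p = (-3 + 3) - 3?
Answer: -2673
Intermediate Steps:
g(t) = -27 - 9*t (g(t) = -9*(3 + t) = -27 - 9*t)
j = -81 (j = -27 - 9*(4 + 2) = -27 - 9*6 = -27 - 54 = -81)
p = -3 (p = 0 - 3 = -3)
H(y, M) = M*y
H(p, z)*j = -11*(-3)*(-81) = 33*(-81) = -2673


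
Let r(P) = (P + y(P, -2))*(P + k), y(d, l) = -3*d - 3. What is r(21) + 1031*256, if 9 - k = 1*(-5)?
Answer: 262361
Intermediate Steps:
y(d, l) = -3 - 3*d
k = 14 (k = 9 - (-5) = 9 - 1*(-5) = 9 + 5 = 14)
r(P) = (-3 - 2*P)*(14 + P) (r(P) = (P + (-3 - 3*P))*(P + 14) = (-3 - 2*P)*(14 + P))
r(21) + 1031*256 = (-42 - 31*21 - 2*21²) + 1031*256 = (-42 - 651 - 2*441) + 263936 = (-42 - 651 - 882) + 263936 = -1575 + 263936 = 262361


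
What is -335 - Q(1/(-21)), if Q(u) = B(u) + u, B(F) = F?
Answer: -7033/21 ≈ -334.90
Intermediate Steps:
Q(u) = 2*u (Q(u) = u + u = 2*u)
-335 - Q(1/(-21)) = -335 - 2/(-21) = -335 - 2*(-1)/21 = -335 - 1*(-2/21) = -335 + 2/21 = -7033/21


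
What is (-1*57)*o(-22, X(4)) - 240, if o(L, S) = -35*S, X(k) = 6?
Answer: 11730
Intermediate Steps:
(-1*57)*o(-22, X(4)) - 240 = (-1*57)*(-35*6) - 240 = -57*(-210) - 240 = 11970 - 240 = 11730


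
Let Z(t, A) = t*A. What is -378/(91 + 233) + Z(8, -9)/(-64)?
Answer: -1/24 ≈ -0.041667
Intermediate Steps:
Z(t, A) = A*t
-378/(91 + 233) + Z(8, -9)/(-64) = -378/(91 + 233) - 9*8/(-64) = -378/324 - 72*(-1/64) = -378*1/324 + 9/8 = -7/6 + 9/8 = -1/24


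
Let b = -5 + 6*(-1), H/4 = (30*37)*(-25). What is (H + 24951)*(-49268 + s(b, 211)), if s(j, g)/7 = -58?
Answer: 4274398026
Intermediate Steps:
H = -111000 (H = 4*((30*37)*(-25)) = 4*(1110*(-25)) = 4*(-27750) = -111000)
b = -11 (b = -5 - 6 = -11)
s(j, g) = -406 (s(j, g) = 7*(-58) = -406)
(H + 24951)*(-49268 + s(b, 211)) = (-111000 + 24951)*(-49268 - 406) = -86049*(-49674) = 4274398026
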